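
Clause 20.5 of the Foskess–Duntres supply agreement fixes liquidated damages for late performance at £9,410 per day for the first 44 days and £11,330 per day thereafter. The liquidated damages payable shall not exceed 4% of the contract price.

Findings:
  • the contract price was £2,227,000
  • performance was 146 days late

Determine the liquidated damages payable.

£89,080

First 44 days: 44 × £9,410 = £414,040
Remaining days: (146 − 44) × £11,330 = £1,155,660
Accrued per-day damages: £414,040 + £1,155,660 = £1,569,700
Cap: 4% of £2,227,000 = £89,080
Cap at £89,080: £1,569,700 exceeds the cap → £89,080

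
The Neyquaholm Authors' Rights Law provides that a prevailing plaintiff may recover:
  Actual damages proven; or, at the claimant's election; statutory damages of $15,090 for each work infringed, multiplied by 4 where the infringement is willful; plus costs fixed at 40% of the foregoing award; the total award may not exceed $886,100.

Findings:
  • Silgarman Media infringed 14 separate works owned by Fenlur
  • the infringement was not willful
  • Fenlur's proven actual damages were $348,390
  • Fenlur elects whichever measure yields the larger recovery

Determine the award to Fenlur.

$487,746

Statutory damages: 14 × $15,090 = $211,260
Infringement not willful: no ×4 enhancement.
Greater of actual damages ($348,390) or statutory damages ($211,260): $348,390
Costs: 40% of $348,390 = $139,356
Award plus costs: $348,390 + $139,356 = $487,746
Cap at $886,100: $487,746 is within the cap, no reduction.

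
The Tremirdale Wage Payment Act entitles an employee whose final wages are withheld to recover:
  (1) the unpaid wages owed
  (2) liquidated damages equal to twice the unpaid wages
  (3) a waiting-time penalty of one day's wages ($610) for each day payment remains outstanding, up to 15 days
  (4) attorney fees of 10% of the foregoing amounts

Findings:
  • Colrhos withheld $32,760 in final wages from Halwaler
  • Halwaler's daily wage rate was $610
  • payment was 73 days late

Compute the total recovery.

Doubled: 2 × $32,760 = $65,520
Penalty days: min(73, 15) = 15
Waiting-time penalty: 15 × $610 = $9,150
Subtotal: $32,760 + $65,520 + $9,150 = $107,430
Attorney fees: 10% of $107,430 = $10,743
Total award: $107,430 + $10,743 = $118,173

$118,173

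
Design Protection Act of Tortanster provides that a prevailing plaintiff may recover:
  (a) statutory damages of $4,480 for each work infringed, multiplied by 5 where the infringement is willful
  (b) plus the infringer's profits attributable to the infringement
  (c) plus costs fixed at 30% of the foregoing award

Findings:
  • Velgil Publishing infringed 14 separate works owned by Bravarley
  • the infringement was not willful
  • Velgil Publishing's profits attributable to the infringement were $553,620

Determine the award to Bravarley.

$801,242

Statutory damages: 14 × $4,480 = $62,720
Infringement not willful: no ×5 enhancement.
Combined award: $62,720 + $553,620 = $616,340
Costs: 30% of $616,340 = $184,902
Award plus costs: $616,340 + $184,902 = $801,242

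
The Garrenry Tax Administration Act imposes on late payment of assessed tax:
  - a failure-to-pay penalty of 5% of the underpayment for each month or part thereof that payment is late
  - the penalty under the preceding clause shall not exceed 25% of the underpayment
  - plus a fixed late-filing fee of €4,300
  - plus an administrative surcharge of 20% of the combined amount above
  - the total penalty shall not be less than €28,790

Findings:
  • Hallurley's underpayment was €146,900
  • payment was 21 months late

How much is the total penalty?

€49,230

Accrued rate: 5% × 21 = 105%, capped at 25% → 25%
Failure-to-pay penalty: 25% of €146,900 = €36,725
Penalty before surcharge: €36,725 + €4,300 = €41,025
Administrative surcharge: 20% of €41,025 = €8,205
Total penalty: €41,025 + €8,205 = €49,230
Minimum €28,790: €49,230 meets the minimum, no increase.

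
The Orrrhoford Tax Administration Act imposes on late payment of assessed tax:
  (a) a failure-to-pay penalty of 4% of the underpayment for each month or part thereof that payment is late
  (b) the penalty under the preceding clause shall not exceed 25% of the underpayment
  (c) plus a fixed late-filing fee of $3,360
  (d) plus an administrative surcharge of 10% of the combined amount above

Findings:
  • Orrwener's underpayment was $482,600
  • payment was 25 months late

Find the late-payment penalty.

$136,411

Accrued rate: 4% × 25 = 100%, capped at 25% → 25%
Failure-to-pay penalty: 25% of $482,600 = $120,650
Penalty before surcharge: $120,650 + $3,360 = $124,010
Administrative surcharge: 10% of $124,010 = $12,401
Total penalty: $124,010 + $12,401 = $136,411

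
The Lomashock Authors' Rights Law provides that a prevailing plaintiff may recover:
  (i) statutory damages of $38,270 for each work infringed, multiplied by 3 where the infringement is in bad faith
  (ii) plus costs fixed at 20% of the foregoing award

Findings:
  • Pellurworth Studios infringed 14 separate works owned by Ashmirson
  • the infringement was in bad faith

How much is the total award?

$1,928,808

Statutory damages: 14 × $38,270 = $535,780
Trebled: 3 × $535,780 = $1,607,340
Costs: 20% of $1,607,340 = $321,468
Award plus costs: $1,607,340 + $321,468 = $1,928,808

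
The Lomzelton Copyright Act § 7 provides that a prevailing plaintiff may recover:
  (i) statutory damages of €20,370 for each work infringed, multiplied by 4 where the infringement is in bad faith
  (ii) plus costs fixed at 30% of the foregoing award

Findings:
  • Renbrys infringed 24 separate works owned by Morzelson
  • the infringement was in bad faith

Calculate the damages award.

Statutory damages: 24 × €20,370 = €488,880
Multiplied by 4: 4 × €488,880 = €1,955,520
Costs: 30% of €1,955,520 = €586,656
Award plus costs: €1,955,520 + €586,656 = €2,542,176

€2,542,176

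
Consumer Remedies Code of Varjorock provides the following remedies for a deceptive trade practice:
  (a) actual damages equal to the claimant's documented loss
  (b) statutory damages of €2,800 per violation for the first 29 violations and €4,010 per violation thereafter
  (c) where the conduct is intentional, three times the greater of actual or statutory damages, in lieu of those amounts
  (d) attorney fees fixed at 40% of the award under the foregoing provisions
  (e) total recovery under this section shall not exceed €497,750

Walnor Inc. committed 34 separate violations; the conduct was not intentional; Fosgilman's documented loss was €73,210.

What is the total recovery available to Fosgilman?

€244,244

First 29 violations: 29 × €2,800 = €81,200
Remaining violations: (34 − 29) × €4,010 = €20,050
Statutory damages: €81,200 + €20,050 = €101,250
Conduct not intentional: the in-lieu enhancement does not apply.
Actual plus statutory damages: €73,210 + €101,250 = €174,460
Attorney fees: 40% of €174,460 = €69,784
Total before cap: €174,460 + €69,784 = €244,244
Cap at €497,750: €244,244 is within the cap, no reduction.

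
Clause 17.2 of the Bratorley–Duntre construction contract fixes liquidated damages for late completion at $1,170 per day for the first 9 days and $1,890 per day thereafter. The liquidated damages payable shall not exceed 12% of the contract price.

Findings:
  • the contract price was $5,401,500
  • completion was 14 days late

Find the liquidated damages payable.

First 9 days: 9 × $1,170 = $10,530
Remaining days: (14 − 9) × $1,890 = $9,450
Accrued per-day damages: $10,530 + $9,450 = $19,980
Cap: 12% of $5,401,500 = $648,180
Cap at $648,180: $19,980 is within the cap, no reduction.

$19,980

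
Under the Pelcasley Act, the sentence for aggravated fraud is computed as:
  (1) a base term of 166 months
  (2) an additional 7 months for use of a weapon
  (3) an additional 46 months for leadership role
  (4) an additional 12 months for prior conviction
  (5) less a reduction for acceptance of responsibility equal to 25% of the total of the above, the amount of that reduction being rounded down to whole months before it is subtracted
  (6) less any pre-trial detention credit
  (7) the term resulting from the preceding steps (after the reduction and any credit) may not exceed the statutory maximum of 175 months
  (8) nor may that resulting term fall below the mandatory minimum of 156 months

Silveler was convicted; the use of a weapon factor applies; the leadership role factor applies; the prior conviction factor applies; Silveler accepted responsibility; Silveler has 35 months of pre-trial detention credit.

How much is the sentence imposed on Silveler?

Use of a weapon enhancement: +7 months
Leadership role enhancement: +46 months
Prior conviction enhancement: +12 months
Adjusted term: 166 months + 7 months + 46 months + 12 months = 231 months
Acceptance of responsibility reduction: 25% of 231 months = 57 months (rounded down)
After reduction: 231 − 57 = 174 months
Less pre-trial detention credit: 174 months − 35 months = 139 months
Cap at 175 months: 139 months is within the cap, no reduction.
Minimum 156 months: 139 months is below the minimum → 156 months

156 months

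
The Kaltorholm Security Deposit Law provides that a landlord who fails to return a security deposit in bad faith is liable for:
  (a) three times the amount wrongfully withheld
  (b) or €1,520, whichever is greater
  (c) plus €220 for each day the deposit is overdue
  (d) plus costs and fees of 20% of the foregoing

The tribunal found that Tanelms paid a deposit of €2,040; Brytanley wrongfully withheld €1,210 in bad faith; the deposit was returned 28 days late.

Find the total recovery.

€11,748

Trebled: 3 × €1,210 = €3,630
Minimum €1,520: €3,630 meets the minimum, no increase.
Late-return penalty: 28 × €220 = €6,160
Damages plus late penalty: €3,630 + €6,160 = €9,790
Costs and fees: 20% of €9,790 = €1,958
Total recovery: €9,790 + €1,958 = €11,748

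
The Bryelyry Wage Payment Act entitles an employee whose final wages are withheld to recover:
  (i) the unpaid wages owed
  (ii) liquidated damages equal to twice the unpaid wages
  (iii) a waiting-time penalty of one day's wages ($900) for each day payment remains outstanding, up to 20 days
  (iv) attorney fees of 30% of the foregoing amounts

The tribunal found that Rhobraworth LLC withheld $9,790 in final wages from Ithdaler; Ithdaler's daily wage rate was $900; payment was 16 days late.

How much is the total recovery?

$56,901

Doubled: 2 × $9,790 = $19,580
Penalty days: min(16, 20) = 16
Waiting-time penalty: 16 × $900 = $14,400
Subtotal: $9,790 + $19,580 + $14,400 = $43,770
Attorney fees: 30% of $43,770 = $13,131
Total award: $43,770 + $13,131 = $56,901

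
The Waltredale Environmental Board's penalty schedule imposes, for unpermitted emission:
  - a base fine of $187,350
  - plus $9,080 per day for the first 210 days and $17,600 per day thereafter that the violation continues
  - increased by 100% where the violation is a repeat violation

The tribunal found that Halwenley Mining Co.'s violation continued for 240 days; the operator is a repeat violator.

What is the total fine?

First 210 days: 210 × $9,080 = $1,906,800
Remaining days: (240 − 210) × $17,600 = $528,000
Per-day component: $1,906,800 + $528,000 = $2,434,800
Base plus per-day: $187,350 + $2,434,800 = $2,622,150
Enhancement: 100% of $2,622,150 = $2,622,150
Enhanced fine: $2,622,150 + $2,622,150 = $5,244,300

$5,244,300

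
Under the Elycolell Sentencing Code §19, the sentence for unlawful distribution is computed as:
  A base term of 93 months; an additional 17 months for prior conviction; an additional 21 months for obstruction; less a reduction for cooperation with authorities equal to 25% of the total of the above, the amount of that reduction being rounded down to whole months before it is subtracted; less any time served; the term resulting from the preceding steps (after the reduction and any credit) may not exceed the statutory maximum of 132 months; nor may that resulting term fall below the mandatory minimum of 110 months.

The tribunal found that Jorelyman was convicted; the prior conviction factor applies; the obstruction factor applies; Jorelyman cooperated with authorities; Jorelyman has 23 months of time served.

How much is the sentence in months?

Prior conviction enhancement: +17 months
Obstruction enhancement: +21 months
Adjusted term: 93 months + 17 months + 21 months = 131 months
Cooperation with authorities reduction: 25% of 131 months = 32 months (rounded down)
After reduction: 131 − 32 = 99 months
Less time served: 99 months − 23 months = 76 months
Cap at 132 months: 76 months is within the cap, no reduction.
Minimum 110 months: 76 months is below the minimum → 110 months

110 months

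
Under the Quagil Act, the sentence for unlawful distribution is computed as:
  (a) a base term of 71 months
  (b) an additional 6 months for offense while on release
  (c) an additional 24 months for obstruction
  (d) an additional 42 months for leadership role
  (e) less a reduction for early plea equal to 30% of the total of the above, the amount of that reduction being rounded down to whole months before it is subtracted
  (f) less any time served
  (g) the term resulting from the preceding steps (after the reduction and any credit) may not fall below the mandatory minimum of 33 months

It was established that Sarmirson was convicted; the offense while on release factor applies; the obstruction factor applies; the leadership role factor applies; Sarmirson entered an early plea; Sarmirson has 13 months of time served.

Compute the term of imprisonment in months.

88 months

Offense while on release enhancement: +6 months
Obstruction enhancement: +24 months
Leadership role enhancement: +42 months
Adjusted term: 71 months + 6 months + 24 months + 42 months = 143 months
Early plea reduction: 30% of 143 months = 42 months (rounded down)
After reduction: 143 − 42 = 101 months
Less time served: 101 months − 13 months = 88 months
Minimum 33 months: 88 months meets the minimum, no increase.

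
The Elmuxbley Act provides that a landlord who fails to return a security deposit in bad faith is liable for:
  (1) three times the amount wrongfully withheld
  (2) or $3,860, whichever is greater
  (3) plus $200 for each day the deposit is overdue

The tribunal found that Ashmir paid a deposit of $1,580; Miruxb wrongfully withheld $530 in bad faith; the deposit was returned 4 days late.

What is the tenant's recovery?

Recovery: $4,660

Trebled: 3 × $530 = $1,590
Minimum $3,860: $1,590 is below the minimum → $3,860
Late-return penalty: 4 × $200 = $800
Damages plus late penalty: $3,860 + $800 = $4,660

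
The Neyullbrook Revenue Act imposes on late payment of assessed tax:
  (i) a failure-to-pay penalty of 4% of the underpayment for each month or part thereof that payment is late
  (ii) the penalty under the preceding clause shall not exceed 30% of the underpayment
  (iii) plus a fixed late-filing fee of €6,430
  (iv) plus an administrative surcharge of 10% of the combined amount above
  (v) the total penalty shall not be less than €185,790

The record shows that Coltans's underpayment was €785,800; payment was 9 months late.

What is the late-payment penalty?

€266,387

Accrued rate: 4% × 9 = 36%, capped at 30% → 30%
Failure-to-pay penalty: 30% of €785,800 = €235,740
Penalty before surcharge: €235,740 + €6,430 = €242,170
Administrative surcharge: 10% of €242,170 = €24,217
Total penalty: €242,170 + €24,217 = €266,387
Minimum €185,790: €266,387 meets the minimum, no increase.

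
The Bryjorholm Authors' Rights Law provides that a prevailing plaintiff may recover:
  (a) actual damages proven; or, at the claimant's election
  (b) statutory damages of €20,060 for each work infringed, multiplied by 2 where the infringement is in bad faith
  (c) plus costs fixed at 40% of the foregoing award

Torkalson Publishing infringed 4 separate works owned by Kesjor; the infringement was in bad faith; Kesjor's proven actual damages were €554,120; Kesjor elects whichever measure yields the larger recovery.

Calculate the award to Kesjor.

Statutory damages: 4 × €20,060 = €80,240
Doubled: 2 × €80,240 = €160,480
Greater of actual damages (€554,120) or enhanced statutory damages (€160,480): €554,120
Costs: 40% of €554,120 = €221,648
Award plus costs: €554,120 + €221,648 = €775,768

€775,768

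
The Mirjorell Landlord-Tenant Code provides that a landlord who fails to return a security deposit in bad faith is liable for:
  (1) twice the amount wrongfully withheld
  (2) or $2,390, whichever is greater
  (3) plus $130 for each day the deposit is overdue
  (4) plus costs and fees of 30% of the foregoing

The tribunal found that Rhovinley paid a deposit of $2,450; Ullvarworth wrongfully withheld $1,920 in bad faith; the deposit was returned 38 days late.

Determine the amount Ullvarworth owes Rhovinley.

Doubled: 2 × $1,920 = $3,840
Minimum $2,390: $3,840 meets the minimum, no increase.
Late-return penalty: 38 × $130 = $4,940
Damages plus late penalty: $3,840 + $4,940 = $8,780
Costs and fees: 30% of $8,780 = $2,634
Total recovery: $8,780 + $2,634 = $11,414

$11,414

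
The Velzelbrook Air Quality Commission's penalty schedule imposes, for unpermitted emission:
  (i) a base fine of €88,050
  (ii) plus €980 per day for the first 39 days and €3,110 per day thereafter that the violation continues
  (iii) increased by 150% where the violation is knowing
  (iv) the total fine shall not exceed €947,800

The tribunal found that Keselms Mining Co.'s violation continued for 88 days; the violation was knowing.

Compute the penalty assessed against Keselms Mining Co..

€696,650

First 39 days: 39 × €980 = €38,220
Remaining days: (88 − 39) × €3,110 = €152,390
Per-day component: €38,220 + €152,390 = €190,610
Base plus per-day: €88,050 + €190,610 = €278,660
Enhancement: 150% of €278,660 = €417,990
Enhanced fine: €278,660 + €417,990 = €696,650
Cap at €947,800: €696,650 is within the cap, no reduction.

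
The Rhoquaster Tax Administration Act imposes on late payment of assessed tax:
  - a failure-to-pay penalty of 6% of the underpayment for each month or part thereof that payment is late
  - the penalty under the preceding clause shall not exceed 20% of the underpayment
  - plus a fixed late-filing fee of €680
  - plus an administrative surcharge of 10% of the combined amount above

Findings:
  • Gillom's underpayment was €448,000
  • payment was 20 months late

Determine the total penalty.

Accrued rate: 6% × 20 = 120%, capped at 20% → 20%
Failure-to-pay penalty: 20% of €448,000 = €89,600
Penalty before surcharge: €89,600 + €680 = €90,280
Administrative surcharge: 10% of €90,280 = €9,028
Total penalty: €90,280 + €9,028 = €99,308

€99,308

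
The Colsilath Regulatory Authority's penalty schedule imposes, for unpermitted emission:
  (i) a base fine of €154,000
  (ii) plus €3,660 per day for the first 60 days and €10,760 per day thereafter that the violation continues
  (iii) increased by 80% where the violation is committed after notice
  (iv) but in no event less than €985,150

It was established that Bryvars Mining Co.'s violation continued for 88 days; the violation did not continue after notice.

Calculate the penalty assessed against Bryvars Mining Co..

€985,150

First 60 days: 60 × €3,660 = €219,600
Remaining days: (88 − 60) × €10,760 = €301,280
Per-day component: €219,600 + €301,280 = €520,880
Base plus per-day: €154,000 + €520,880 = €674,880
The violation did not continue after notice: no 80% increase.
Minimum €985,150: €674,880 is below the minimum → €985,150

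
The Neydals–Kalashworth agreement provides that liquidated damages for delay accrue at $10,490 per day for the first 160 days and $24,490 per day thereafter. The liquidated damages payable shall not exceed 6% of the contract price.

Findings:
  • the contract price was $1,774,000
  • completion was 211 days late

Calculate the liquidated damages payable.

First 160 days: 160 × $10,490 = $1,678,400
Remaining days: (211 − 160) × $24,490 = $1,248,990
Accrued per-day damages: $1,678,400 + $1,248,990 = $2,927,390
Cap: 6% of $1,774,000 = $106,440
Cap at $106,440: $2,927,390 exceeds the cap → $106,440

$106,440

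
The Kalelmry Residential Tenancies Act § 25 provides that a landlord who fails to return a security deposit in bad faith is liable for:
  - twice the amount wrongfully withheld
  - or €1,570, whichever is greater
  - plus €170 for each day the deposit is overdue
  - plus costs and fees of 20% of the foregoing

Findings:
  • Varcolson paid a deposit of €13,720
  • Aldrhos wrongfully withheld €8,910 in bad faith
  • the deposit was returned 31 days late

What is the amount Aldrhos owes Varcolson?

Recovery: €27,708

Doubled: 2 × €8,910 = €17,820
Minimum €1,570: €17,820 meets the minimum, no increase.
Late-return penalty: 31 × €170 = €5,270
Damages plus late penalty: €17,820 + €5,270 = €23,090
Costs and fees: 20% of €23,090 = €4,618
Total recovery: €23,090 + €4,618 = €27,708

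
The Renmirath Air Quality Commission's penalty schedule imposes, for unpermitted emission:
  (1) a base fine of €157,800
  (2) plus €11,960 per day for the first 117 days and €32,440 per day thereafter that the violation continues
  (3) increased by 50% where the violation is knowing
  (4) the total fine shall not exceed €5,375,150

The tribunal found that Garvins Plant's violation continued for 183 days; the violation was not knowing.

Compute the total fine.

€3,698,160

First 117 days: 117 × €11,960 = €1,399,320
Remaining days: (183 − 117) × €32,440 = €2,141,040
Per-day component: €1,399,320 + €2,141,040 = €3,540,360
Base plus per-day: €157,800 + €3,540,360 = €3,698,160
The violation was not knowing: no 50% increase.
Cap at €5,375,150: €3,698,160 is within the cap, no reduction.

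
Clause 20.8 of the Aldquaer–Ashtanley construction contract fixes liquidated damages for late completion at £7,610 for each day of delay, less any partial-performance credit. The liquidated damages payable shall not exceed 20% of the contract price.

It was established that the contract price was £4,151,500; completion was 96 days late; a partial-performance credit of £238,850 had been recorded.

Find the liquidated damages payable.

£491,710

Per-day damages: 96 × £7,610 = £730,560
Less partial-performance credit: £730,560 − £238,850 = £491,710
Cap: 20% of £4,151,500 = £830,300
Cap at £830,300: £491,710 is within the cap, no reduction.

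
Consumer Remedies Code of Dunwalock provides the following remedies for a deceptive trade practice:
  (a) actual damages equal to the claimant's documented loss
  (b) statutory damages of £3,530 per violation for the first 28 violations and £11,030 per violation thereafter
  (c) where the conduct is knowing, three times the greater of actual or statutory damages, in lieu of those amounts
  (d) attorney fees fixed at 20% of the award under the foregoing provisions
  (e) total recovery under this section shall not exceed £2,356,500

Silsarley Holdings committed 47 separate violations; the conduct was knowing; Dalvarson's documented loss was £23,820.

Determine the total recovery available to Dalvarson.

First 28 violations: 28 × £3,530 = £98,840
Remaining violations: (47 − 28) × £11,030 = £209,570
Statutory damages: £98,840 + £209,570 = £308,410
Greater of actual damages (£23,820) or statutory damages (£308,410): £308,410
Trebled: 3 × £308,410 = £925,230
Attorney fees: 20% of £925,230 = £185,046
Total before cap: £925,230 + £185,046 = £1,110,276
Cap at £2,356,500: £1,110,276 is within the cap, no reduction.

£1,110,276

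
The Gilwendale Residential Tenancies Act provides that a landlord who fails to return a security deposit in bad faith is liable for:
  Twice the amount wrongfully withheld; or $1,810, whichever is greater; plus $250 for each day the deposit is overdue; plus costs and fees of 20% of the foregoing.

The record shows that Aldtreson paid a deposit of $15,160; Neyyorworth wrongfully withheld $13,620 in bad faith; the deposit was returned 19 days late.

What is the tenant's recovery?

$38,388

Doubled: 2 × $13,620 = $27,240
Minimum $1,810: $27,240 meets the minimum, no increase.
Late-return penalty: 19 × $250 = $4,750
Damages plus late penalty: $27,240 + $4,750 = $31,990
Costs and fees: 20% of $31,990 = $6,398
Total recovery: $31,990 + $6,398 = $38,388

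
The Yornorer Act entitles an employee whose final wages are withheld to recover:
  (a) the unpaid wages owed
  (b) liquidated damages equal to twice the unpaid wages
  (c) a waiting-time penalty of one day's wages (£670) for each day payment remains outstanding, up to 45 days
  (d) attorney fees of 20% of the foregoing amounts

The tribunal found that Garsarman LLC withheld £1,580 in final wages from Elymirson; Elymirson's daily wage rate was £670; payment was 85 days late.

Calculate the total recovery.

Doubled: 2 × £1,580 = £3,160
Penalty days: min(85, 45) = 45
Waiting-time penalty: 45 × £670 = £30,150
Subtotal: £1,580 + £3,160 + £30,150 = £34,890
Attorney fees: 20% of £34,890 = £6,978
Total award: £34,890 + £6,978 = £41,868

£41,868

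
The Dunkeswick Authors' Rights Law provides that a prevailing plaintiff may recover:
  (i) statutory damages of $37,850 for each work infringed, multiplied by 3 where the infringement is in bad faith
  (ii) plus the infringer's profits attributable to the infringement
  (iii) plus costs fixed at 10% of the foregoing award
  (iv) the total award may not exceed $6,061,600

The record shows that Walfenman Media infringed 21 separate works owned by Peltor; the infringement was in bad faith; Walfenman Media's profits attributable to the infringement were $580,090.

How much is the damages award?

Award: $3,261,104

Statutory damages: 21 × $37,850 = $794,850
Trebled: 3 × $794,850 = $2,384,550
Combined award: $2,384,550 + $580,090 = $2,964,640
Costs: 10% of $2,964,640 = $296,464
Award plus costs: $2,964,640 + $296,464 = $3,261,104
Cap at $6,061,600: $3,261,104 is within the cap, no reduction.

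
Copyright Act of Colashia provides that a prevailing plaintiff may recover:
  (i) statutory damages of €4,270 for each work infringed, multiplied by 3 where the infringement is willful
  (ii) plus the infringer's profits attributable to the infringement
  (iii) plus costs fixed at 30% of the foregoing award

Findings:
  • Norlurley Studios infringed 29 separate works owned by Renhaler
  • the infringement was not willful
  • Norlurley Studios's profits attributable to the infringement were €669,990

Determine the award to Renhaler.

Statutory damages: 29 × €4,270 = €123,830
Infringement not willful: no ×3 enhancement.
Combined award: €123,830 + €669,990 = €793,820
Costs: 30% of €793,820 = €238,146
Award plus costs: €793,820 + €238,146 = €1,031,966

€1,031,966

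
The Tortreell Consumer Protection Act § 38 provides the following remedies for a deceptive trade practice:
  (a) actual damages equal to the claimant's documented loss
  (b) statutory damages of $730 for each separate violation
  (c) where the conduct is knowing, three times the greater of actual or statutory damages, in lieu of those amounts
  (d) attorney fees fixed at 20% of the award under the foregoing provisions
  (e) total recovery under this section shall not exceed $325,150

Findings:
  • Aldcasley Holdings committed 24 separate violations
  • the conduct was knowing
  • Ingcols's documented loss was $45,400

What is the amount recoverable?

Statutory damages: 24 × $730 = $17,520
Greater of actual damages ($45,400) or statutory damages ($17,520): $45,400
Trebled: 3 × $45,400 = $136,200
Attorney fees: 20% of $136,200 = $27,240
Total before cap: $136,200 + $27,240 = $163,440
Cap at $325,150: $163,440 is within the cap, no reduction.

$163,440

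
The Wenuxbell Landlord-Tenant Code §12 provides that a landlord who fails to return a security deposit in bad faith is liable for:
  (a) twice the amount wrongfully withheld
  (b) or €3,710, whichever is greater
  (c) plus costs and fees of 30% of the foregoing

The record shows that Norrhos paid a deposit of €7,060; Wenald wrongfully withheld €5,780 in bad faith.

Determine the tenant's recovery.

€15,028

Doubled: 2 × €5,780 = €11,560
Minimum €3,710: €11,560 meets the minimum, no increase.
Costs and fees: 30% of €11,560 = €3,468
Total recovery: €11,560 + €3,468 = €15,028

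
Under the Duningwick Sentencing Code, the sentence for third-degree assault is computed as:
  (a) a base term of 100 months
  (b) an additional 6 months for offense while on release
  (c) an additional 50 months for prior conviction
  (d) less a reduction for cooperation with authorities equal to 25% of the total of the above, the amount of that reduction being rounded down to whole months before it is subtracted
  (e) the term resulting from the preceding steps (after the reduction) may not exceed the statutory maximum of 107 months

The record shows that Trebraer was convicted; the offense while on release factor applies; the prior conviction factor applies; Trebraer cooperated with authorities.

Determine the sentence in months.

Offense while on release enhancement: +6 months
Prior conviction enhancement: +50 months
Adjusted term: 100 months + 6 months + 50 months = 156 months
Cooperation with authorities reduction: 25% of 156 months = 39 months (rounded down)
After reduction: 156 − 39 = 117 months
Cap at 107 months: 117 months exceeds the cap → 107 months

107 months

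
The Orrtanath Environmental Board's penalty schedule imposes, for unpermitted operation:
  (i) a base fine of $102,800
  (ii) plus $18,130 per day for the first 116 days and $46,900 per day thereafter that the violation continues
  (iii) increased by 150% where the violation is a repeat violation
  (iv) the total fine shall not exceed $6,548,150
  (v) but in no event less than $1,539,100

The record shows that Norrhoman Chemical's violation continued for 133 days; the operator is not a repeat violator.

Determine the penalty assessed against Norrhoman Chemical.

Civil penalty: $3,003,180

First 116 days: 116 × $18,130 = $2,103,080
Remaining days: (133 − 116) × $46,900 = $797,300
Per-day component: $2,103,080 + $797,300 = $2,900,380
Base plus per-day: $102,800 + $2,900,380 = $3,003,180
The operator is not a repeat violator: no 150% increase.
Cap at $6,548,150: $3,003,180 is within the cap, no reduction.
Minimum $1,539,100: $3,003,180 meets the minimum, no increase.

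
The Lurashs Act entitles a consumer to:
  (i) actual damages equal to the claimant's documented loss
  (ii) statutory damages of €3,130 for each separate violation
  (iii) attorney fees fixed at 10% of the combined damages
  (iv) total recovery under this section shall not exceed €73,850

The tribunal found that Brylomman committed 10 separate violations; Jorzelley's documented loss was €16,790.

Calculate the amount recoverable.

Statutory damages: 10 × €3,130 = €31,300
Combined damages: €16,790 + €31,300 = €48,090
Attorney fees: 10% of €48,090 = €4,809
Total before cap: €48,090 + €4,809 = €52,899
Cap at €73,850: €52,899 is within the cap, no reduction.

Total recovery: €52,899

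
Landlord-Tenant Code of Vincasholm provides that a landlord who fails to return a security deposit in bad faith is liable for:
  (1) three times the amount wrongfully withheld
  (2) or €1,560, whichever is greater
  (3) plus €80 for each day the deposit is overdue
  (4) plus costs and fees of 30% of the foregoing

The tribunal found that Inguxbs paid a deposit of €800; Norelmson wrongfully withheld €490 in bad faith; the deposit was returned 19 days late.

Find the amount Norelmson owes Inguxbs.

€4,004

Trebled: 3 × €490 = €1,470
Minimum €1,560: €1,470 is below the minimum → €1,560
Late-return penalty: 19 × €80 = €1,520
Damages plus late penalty: €1,560 + €1,520 = €3,080
Costs and fees: 30% of €3,080 = €924
Total recovery: €3,080 + €924 = €4,004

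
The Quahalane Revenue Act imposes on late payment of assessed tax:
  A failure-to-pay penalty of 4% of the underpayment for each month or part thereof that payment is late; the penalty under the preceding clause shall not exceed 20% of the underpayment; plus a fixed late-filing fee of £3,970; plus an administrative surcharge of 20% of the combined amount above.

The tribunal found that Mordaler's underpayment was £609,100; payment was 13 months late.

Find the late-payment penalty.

Accrued rate: 4% × 13 = 52%, capped at 20% → 20%
Failure-to-pay penalty: 20% of £609,100 = £121,820
Penalty before surcharge: £121,820 + £3,970 = £125,790
Administrative surcharge: 20% of £125,790 = £25,158
Total penalty: £125,790 + £25,158 = £150,948

£150,948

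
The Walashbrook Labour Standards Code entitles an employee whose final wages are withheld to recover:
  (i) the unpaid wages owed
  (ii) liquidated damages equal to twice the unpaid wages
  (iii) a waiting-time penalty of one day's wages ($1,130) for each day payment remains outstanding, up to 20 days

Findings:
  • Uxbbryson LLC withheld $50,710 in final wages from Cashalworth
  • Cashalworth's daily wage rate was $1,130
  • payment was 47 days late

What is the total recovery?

$174,730

Doubled: 2 × $50,710 = $101,420
Penalty days: min(47, 20) = 20
Waiting-time penalty: 20 × $1,130 = $22,600
Total award: $50,710 + $101,420 + $22,600 = $174,730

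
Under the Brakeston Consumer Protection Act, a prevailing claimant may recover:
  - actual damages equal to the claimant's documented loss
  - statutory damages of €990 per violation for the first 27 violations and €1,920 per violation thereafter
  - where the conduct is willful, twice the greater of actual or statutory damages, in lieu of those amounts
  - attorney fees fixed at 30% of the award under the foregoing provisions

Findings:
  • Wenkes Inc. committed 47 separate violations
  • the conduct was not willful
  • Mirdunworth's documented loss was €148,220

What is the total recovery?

€277,355

First 27 violations: 27 × €990 = €26,730
Remaining violations: (47 − 27) × €1,920 = €38,400
Statutory damages: €26,730 + €38,400 = €65,130
Conduct not willful: the in-lieu enhancement does not apply.
Actual plus statutory damages: €148,220 + €65,130 = €213,350
Attorney fees: 30% of €213,350 = €64,005
Total recovery: €213,350 + €64,005 = €277,355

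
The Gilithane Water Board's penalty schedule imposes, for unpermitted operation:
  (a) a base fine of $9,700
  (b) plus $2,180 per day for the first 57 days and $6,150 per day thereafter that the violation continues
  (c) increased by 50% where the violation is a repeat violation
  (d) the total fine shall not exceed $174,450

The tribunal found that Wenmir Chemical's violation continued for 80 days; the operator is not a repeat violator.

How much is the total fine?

Civil penalty: $174,450

First 57 days: 57 × $2,180 = $124,260
Remaining days: (80 − 57) × $6,150 = $141,450
Per-day component: $124,260 + $141,450 = $265,710
Base plus per-day: $9,700 + $265,710 = $275,410
The operator is not a repeat violator: no 50% increase.
Cap at $174,450: $275,410 exceeds the cap → $174,450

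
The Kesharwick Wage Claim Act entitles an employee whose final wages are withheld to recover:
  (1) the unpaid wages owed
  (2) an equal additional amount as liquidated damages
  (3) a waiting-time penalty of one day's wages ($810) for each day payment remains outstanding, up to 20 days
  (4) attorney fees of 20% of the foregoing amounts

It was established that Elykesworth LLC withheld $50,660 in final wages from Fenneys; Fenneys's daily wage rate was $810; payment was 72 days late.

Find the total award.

Liquidated damages (equal amount): $50,660
Penalty days: min(72, 20) = 20
Waiting-time penalty: 20 × $810 = $16,200
Subtotal: $50,660 + $50,660 + $16,200 = $117,520
Attorney fees: 20% of $117,520 = $23,504
Total award: $117,520 + $23,504 = $141,024

Total award: $141,024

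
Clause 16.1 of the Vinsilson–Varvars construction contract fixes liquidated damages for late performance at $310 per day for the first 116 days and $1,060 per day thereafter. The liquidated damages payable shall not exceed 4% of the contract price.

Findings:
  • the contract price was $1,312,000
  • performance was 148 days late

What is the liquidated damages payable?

Liquidated damages: $52,480

First 116 days: 116 × $310 = $35,960
Remaining days: (148 − 116) × $1,060 = $33,920
Accrued per-day damages: $35,960 + $33,920 = $69,880
Cap: 4% of $1,312,000 = $52,480
Cap at $52,480: $69,880 exceeds the cap → $52,480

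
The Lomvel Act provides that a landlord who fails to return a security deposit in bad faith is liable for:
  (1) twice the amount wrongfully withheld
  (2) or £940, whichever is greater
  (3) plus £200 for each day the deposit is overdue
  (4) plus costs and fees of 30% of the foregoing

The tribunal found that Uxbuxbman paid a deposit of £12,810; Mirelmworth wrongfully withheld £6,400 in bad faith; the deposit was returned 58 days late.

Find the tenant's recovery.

Doubled: 2 × £6,400 = £12,800
Minimum £940: £12,800 meets the minimum, no increase.
Late-return penalty: 58 × £200 = £11,600
Damages plus late penalty: £12,800 + £11,600 = £24,400
Costs and fees: 30% of £24,400 = £7,320
Total recovery: £24,400 + £7,320 = £31,720

£31,720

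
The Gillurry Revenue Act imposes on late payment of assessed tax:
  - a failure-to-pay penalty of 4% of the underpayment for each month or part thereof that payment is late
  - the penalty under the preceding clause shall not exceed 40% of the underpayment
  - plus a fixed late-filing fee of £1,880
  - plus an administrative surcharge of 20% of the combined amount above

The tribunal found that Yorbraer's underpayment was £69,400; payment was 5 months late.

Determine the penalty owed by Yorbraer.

Accrued rate: 4% × 5 = 20%, capped at 40% → 20%
Failure-to-pay penalty: 20% of £69,400 = £13,880
Penalty before surcharge: £13,880 + £1,880 = £15,760
Administrative surcharge: 20% of £15,760 = £3,152
Total penalty: £15,760 + £3,152 = £18,912

£18,912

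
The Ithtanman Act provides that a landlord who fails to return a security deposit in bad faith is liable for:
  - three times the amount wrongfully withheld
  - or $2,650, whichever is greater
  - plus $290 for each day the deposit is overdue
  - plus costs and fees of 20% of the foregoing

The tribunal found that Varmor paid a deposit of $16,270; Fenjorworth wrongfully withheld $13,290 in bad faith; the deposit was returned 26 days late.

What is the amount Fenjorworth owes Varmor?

$56,892

Trebled: 3 × $13,290 = $39,870
Minimum $2,650: $39,870 meets the minimum, no increase.
Late-return penalty: 26 × $290 = $7,540
Damages plus late penalty: $39,870 + $7,540 = $47,410
Costs and fees: 20% of $47,410 = $9,482
Total recovery: $47,410 + $9,482 = $56,892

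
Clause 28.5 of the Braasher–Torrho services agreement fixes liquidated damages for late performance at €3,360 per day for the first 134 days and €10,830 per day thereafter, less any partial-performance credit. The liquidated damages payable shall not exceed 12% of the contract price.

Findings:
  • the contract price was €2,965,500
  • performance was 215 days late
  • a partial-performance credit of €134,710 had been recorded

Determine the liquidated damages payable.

First 134 days: 134 × €3,360 = €450,240
Remaining days: (215 − 134) × €10,830 = €877,230
Accrued per-day damages: €450,240 + €877,230 = €1,327,470
Less partial-performance credit: €1,327,470 − €134,710 = €1,192,760
Cap: 12% of €2,965,500 = €355,860
Cap at €355,860: €1,192,760 exceeds the cap → €355,860

€355,860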